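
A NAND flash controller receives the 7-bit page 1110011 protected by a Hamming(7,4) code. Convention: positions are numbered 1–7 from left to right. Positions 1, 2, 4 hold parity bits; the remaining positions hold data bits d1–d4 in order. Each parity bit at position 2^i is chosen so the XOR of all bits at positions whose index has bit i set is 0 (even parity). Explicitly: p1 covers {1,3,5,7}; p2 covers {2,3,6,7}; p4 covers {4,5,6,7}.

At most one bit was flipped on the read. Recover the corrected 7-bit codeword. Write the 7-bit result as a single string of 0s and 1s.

0110011

s1 (pos 1,3,5,7): 1⊕1⊕0⊕1 = 1
s2 (pos 2,3,6,7): 1⊕1⊕1⊕1 = 0
s4 (pos 4,5,6,7): 0⊕0⊕1⊕1 = 0
Syndrome s4…s1 = 001 → error at position 1.
Flip position 1: 1110011 → 0110011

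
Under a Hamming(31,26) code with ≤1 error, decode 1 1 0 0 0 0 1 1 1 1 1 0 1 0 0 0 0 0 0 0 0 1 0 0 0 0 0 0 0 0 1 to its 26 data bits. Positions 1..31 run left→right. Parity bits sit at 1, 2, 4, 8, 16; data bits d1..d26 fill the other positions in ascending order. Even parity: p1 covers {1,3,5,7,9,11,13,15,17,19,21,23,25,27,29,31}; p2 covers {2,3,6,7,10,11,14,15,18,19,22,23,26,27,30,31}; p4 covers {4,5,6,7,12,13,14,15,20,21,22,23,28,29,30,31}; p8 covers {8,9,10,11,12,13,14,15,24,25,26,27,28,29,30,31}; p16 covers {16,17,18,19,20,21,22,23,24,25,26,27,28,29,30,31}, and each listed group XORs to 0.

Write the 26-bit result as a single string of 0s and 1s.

s1 (pos 1,3,5,7,9,11,13,15,17,19,21,23,25,27,29,31): 1⊕0⊕0⊕1⊕1⊕1⊕1⊕0⊕0⊕0⊕0⊕0⊕0⊕0⊕0⊕1 = 0
s2 (pos 2,3,6,7,10,11,14,15,18,19,22,23,26,27,30,31): 1⊕0⊕0⊕1⊕1⊕1⊕0⊕0⊕0⊕0⊕1⊕0⊕0⊕0⊕0⊕1 = 0
s4 (pos 4,5,6,7,12,13,14,15,20,21,22,23,28,29,30,31): 0⊕0⊕0⊕1⊕0⊕1⊕0⊕0⊕0⊕0⊕1⊕0⊕0⊕0⊕0⊕1 = 0
s8 (pos 8,9,10,11,12,13,14,15,24,25,26,27,28,29,30,31): 1⊕1⊕1⊕1⊕0⊕1⊕0⊕0⊕0⊕0⊕0⊕0⊕0⊕0⊕0⊕1 = 0
s16 (pos 16,17,18,19,20,21,22,23,24,25,26,27,28,29,30,31): 0⊕0⊕0⊕0⊕0⊕0⊕1⊕0⊕0⊕0⊕0⊕0⊕0⊕0⊕0⊕1 = 0
Syndrome s16…s1 = 00000 → no error.
Read data bits from positions 3,5,6,7,9,10,11,12,13,14,15,17,18,19,20,21,22,23,24,25,26,27,28,29,30,31: 00011110100000001000000001

00011110100000001000000001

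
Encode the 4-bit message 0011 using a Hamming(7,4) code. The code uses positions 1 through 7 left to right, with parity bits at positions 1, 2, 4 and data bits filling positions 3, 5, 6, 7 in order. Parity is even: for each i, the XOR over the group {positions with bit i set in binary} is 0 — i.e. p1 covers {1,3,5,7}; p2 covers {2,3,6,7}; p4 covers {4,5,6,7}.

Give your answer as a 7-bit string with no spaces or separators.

1000011

Place data at non-parity positions: p1 p2 0 p4 0 1 1
p1 (pos 1,3,5,7): XOR of data positions = 0⊕0⊕1 = 1
p2 (pos 2,3,6,7): XOR of data positions = 0⊕1⊕1 = 0
p4 (pos 4,5,6,7): XOR of data positions = 0⊕1⊕1 = 0
Codeword: 1000011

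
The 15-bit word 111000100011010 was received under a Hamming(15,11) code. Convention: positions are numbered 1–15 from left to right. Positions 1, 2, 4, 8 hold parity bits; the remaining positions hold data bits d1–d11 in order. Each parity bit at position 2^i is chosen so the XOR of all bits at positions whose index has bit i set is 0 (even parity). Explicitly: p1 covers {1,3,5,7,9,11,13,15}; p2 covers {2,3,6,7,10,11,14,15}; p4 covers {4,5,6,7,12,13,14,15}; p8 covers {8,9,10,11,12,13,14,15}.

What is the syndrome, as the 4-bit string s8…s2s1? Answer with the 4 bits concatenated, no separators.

s1 (pos 1,3,5,7,9,11,13,15): 1⊕1⊕0⊕1⊕0⊕1⊕0⊕0 = 0
s2 (pos 2,3,6,7,10,11,14,15): 1⊕1⊕0⊕1⊕0⊕1⊕1⊕0 = 1
s4 (pos 4,5,6,7,12,13,14,15): 0⊕0⊕0⊕1⊕1⊕0⊕1⊕0 = 1
s8 (pos 8,9,10,11,12,13,14,15): 0⊕0⊕0⊕1⊕1⊕0⊕1⊕0 = 1
Syndrome s8…s1 = 1110 → error at position 14.

1110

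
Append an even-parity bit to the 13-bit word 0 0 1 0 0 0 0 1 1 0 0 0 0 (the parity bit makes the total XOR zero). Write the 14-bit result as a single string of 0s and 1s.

XOR of the 13 data bits: 0⊕0⊕1⊕0⊕0⊕0⊕0⊕1⊕1⊕0⊕0⊕0⊕0 = 1
Parity bit = 1 (so all 14 bits XOR to 0).

00100001100001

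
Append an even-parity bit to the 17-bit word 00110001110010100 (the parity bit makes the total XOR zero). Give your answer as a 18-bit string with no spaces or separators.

001100011100101001

XOR of the 17 data bits: 0⊕0⊕1⊕1⊕0⊕0⊕0⊕1⊕1⊕1⊕0⊕0⊕1⊕0⊕1⊕0⊕0 = 1
Parity bit = 1 (so all 18 bits XOR to 0).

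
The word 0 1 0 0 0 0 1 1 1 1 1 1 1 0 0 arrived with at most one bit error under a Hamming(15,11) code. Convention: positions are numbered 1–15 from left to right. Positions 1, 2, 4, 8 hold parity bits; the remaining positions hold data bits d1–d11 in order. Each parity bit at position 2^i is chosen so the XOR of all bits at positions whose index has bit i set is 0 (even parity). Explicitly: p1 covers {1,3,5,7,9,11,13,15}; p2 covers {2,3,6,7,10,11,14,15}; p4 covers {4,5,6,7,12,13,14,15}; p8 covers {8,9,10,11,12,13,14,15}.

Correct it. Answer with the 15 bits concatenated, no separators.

010100111111100

s1 (pos 1,3,5,7,9,11,13,15): 0⊕0⊕0⊕1⊕1⊕1⊕1⊕0 = 0
s2 (pos 2,3,6,7,10,11,14,15): 1⊕0⊕0⊕1⊕1⊕1⊕0⊕0 = 0
s4 (pos 4,5,6,7,12,13,14,15): 0⊕0⊕0⊕1⊕1⊕1⊕0⊕0 = 1
s8 (pos 8,9,10,11,12,13,14,15): 1⊕1⊕1⊕1⊕1⊕1⊕0⊕0 = 0
Syndrome s8…s1 = 0100 → error at position 4.
Flip position 4: 010000111111100 → 010100111111100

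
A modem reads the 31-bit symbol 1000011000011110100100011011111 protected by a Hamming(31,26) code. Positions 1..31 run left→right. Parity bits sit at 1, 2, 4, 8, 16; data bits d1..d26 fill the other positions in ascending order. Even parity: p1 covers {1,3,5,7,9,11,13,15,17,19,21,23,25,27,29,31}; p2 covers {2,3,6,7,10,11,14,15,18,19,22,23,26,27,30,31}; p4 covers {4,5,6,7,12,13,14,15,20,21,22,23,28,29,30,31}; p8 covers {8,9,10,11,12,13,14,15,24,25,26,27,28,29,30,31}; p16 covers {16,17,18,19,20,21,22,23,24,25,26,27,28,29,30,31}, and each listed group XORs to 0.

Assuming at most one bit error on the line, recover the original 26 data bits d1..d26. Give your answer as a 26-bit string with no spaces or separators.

00110001111100100011011110

s1 (pos 1,3,5,7,9,11,13,15,17,19,21,23,25,27,29,31): 1⊕0⊕0⊕1⊕0⊕0⊕1⊕1⊕1⊕0⊕0⊕0⊕1⊕1⊕1⊕1 = 1
s2 (pos 2,3,6,7,10,11,14,15,18,19,22,23,26,27,30,31): 0⊕0⊕1⊕1⊕0⊕0⊕1⊕1⊕0⊕0⊕0⊕0⊕0⊕1⊕1⊕1 = 1
s4 (pos 4,5,6,7,12,13,14,15,20,21,22,23,28,29,30,31): 0⊕0⊕1⊕1⊕1⊕1⊕1⊕1⊕1⊕0⊕0⊕0⊕1⊕1⊕1⊕1 = 1
s8 (pos 8,9,10,11,12,13,14,15,24,25,26,27,28,29,30,31): 0⊕0⊕0⊕0⊕1⊕1⊕1⊕1⊕1⊕1⊕0⊕1⊕1⊕1⊕1⊕1 = 1
s16 (pos 16,17,18,19,20,21,22,23,24,25,26,27,28,29,30,31): 0⊕1⊕0⊕0⊕1⊕0⊕0⊕0⊕1⊕1⊕0⊕1⊕1⊕1⊕1⊕1 = 1
Syndrome s16…s1 = 11111 → error at position 31.
Flip position 31: 1000011000011110100100011011111 → 1000011000011110100100011011110
Read data bits from positions 3,5,6,7,9,10,11,12,13,14,15,17,18,19,20,21,22,23,24,25,26,27,28,29,30,31: 00110001111100100011011110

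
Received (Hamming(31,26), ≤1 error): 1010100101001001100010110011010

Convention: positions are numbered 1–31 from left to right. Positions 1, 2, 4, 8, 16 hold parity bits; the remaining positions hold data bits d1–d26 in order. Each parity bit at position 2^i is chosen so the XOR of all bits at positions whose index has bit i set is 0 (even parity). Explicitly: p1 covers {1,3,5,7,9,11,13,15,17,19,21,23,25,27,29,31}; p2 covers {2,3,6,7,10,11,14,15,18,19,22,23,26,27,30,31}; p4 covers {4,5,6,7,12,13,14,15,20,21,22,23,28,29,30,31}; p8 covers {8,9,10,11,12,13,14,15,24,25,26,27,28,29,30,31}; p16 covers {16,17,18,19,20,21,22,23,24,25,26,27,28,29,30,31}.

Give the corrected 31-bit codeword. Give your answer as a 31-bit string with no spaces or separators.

s1 (pos 1,3,5,7,9,11,13,15,17,19,21,23,25,27,29,31): 1⊕1⊕1⊕0⊕0⊕0⊕1⊕0⊕1⊕0⊕1⊕1⊕0⊕1⊕0⊕0 = 0
s2 (pos 2,3,6,7,10,11,14,15,18,19,22,23,26,27,30,31): 0⊕1⊕0⊕0⊕1⊕0⊕0⊕0⊕0⊕0⊕0⊕1⊕0⊕1⊕1⊕0 = 1
s4 (pos 4,5,6,7,12,13,14,15,20,21,22,23,28,29,30,31): 0⊕1⊕0⊕0⊕0⊕1⊕0⊕0⊕0⊕1⊕0⊕1⊕1⊕0⊕1⊕0 = 0
s8 (pos 8,9,10,11,12,13,14,15,24,25,26,27,28,29,30,31): 1⊕0⊕1⊕0⊕0⊕1⊕0⊕0⊕1⊕0⊕0⊕1⊕1⊕0⊕1⊕0 = 1
s16 (pos 16,17,18,19,20,21,22,23,24,25,26,27,28,29,30,31): 1⊕1⊕0⊕0⊕0⊕1⊕0⊕1⊕1⊕0⊕0⊕1⊕1⊕0⊕1⊕0 = 0
Syndrome s16…s1 = 01010 → error at position 10.
Flip position 10: 1010100101001001100010110011010 → 1010100100001001100010110011010

1010100100001001100010110011010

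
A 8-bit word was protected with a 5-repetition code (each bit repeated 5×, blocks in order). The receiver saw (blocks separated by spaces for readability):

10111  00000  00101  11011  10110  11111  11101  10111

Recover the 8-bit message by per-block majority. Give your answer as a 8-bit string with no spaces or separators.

Block 1 (10111): 4 ones → 1
Block 2 (00000): 0 ones → 0
Block 3 (00101): 2 ones → 0
Block 4 (11011): 4 ones → 1
Block 5 (10110): 3 ones → 1
Block 6 (11111): 5 ones → 1
Block 7 (11101): 4 ones → 1
Block 8 (10111): 4 ones → 1

10011111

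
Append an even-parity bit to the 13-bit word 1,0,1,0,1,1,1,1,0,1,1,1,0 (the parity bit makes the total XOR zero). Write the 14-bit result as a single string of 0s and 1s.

XOR of the 13 data bits: 1⊕0⊕1⊕0⊕1⊕1⊕1⊕1⊕0⊕1⊕1⊕1⊕0 = 1
Parity bit = 1 (so all 14 bits XOR to 0).

10101111011101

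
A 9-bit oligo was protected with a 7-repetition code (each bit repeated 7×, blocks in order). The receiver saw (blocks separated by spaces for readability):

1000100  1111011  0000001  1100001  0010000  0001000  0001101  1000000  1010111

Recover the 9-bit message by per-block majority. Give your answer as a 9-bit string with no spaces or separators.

Block 1 (1000100): 2 ones → 0
Block 2 (1111011): 6 ones → 1
Block 3 (0000001): 1 one → 0
Block 4 (1100001): 3 ones → 0
Block 5 (0010000): 1 one → 0
Block 6 (0001000): 1 one → 0
Block 7 (0001101): 3 ones → 0
Block 8 (1000000): 1 one → 0
Block 9 (1010111): 5 ones → 1

010000001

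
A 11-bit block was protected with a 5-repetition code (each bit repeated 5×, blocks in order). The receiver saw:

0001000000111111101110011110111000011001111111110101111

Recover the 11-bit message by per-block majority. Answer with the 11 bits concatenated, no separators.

00111101111

Block 1 (00010): 1 one → 0
Block 2 (00000): 0 ones → 0
Block 3 (11111): 5 ones → 1
Block 4 (11011): 4 ones → 1
Block 5 (10011): 3 ones → 1
Block 6 (11011): 4 ones → 1
Block 7 (10000): 1 one → 0
Block 8 (11001): 3 ones → 1
Block 9 (11111): 5 ones → 1
Block 10 (11101): 4 ones → 1
Block 11 (01111): 4 ones → 1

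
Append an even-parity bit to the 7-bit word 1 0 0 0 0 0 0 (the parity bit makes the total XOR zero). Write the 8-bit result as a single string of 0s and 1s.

XOR of the 7 data bits: 1⊕0⊕0⊕0⊕0⊕0⊕0 = 1
Parity bit = 1 (so all 8 bits XOR to 0).

10000001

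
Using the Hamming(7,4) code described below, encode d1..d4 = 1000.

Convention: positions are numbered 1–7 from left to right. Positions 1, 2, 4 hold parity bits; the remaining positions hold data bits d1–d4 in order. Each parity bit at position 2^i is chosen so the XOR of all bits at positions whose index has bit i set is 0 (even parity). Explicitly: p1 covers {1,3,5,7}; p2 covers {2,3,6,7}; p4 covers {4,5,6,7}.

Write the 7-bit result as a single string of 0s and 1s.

Place data at non-parity positions: p1 p2 1 p4 0 0 0
p1 (pos 1,3,5,7): XOR of data positions = 1⊕0⊕0 = 1
p2 (pos 2,3,6,7): XOR of data positions = 1⊕0⊕0 = 1
p4 (pos 4,5,6,7): XOR of data positions = 0⊕0⊕0 = 0
Codeword: 1110000

1110000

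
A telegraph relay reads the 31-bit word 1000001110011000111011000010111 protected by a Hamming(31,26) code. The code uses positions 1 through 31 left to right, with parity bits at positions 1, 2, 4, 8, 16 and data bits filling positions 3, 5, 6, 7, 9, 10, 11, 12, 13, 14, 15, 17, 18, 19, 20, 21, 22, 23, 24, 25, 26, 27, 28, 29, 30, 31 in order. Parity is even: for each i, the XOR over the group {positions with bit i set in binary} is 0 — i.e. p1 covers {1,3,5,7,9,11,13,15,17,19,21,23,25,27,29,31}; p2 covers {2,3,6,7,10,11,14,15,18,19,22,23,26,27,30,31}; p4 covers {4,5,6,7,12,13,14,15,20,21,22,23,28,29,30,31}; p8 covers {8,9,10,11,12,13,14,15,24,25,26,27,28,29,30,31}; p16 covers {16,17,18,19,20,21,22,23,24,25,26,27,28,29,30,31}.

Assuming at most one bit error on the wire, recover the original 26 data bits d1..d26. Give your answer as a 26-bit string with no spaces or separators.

00011001100101011000010111

s1 (pos 1,3,5,7,9,11,13,15,17,19,21,23,25,27,29,31): 1⊕0⊕0⊕1⊕1⊕0⊕1⊕0⊕1⊕1⊕1⊕0⊕0⊕1⊕1⊕1 = 0
s2 (pos 2,3,6,7,10,11,14,15,18,19,22,23,26,27,30,31): 0⊕0⊕0⊕1⊕0⊕0⊕0⊕0⊕1⊕1⊕1⊕0⊕0⊕1⊕1⊕1 = 1
s4 (pos 4,5,6,7,12,13,14,15,20,21,22,23,28,29,30,31): 0⊕0⊕0⊕1⊕1⊕1⊕0⊕0⊕0⊕1⊕1⊕0⊕0⊕1⊕1⊕1 = 0
s8 (pos 8,9,10,11,12,13,14,15,24,25,26,27,28,29,30,31): 1⊕1⊕0⊕0⊕1⊕1⊕0⊕0⊕0⊕0⊕0⊕1⊕0⊕1⊕1⊕1 = 0
s16 (pos 16,17,18,19,20,21,22,23,24,25,26,27,28,29,30,31): 0⊕1⊕1⊕1⊕0⊕1⊕1⊕0⊕0⊕0⊕0⊕1⊕0⊕1⊕1⊕1 = 1
Syndrome s16…s1 = 10010 → error at position 18.
Flip position 18: 1000001110011000111011000010111 → 1000001110011000101011000010111
Read data bits from positions 3,5,6,7,9,10,11,12,13,14,15,17,18,19,20,21,22,23,24,25,26,27,28,29,30,31: 00011001100101011000010111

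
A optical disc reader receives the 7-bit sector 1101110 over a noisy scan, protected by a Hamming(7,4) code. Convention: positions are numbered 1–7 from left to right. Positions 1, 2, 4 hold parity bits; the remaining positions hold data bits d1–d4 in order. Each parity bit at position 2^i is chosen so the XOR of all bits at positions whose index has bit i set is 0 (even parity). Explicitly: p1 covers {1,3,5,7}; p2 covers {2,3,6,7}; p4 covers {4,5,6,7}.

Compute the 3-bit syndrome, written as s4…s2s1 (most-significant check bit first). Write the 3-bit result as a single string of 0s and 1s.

100

s1 (pos 1,3,5,7): 1⊕0⊕1⊕0 = 0
s2 (pos 2,3,6,7): 1⊕0⊕1⊕0 = 0
s4 (pos 4,5,6,7): 1⊕1⊕1⊕0 = 1
Syndrome s4…s1 = 100 → error at position 4.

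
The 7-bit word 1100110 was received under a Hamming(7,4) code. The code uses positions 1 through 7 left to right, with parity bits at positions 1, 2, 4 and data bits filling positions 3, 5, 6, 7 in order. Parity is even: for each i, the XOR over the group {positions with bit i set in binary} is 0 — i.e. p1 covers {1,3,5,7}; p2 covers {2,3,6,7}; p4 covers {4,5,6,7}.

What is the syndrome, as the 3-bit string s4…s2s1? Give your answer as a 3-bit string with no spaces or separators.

000

s1 (pos 1,3,5,7): 1⊕0⊕1⊕0 = 0
s2 (pos 2,3,6,7): 1⊕0⊕1⊕0 = 0
s4 (pos 4,5,6,7): 0⊕1⊕1⊕0 = 0
Syndrome s4…s1 = 000 → no error.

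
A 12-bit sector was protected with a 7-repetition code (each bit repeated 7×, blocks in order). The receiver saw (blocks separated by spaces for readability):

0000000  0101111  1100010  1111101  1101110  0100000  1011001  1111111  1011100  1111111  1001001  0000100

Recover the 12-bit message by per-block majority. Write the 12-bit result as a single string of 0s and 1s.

010110111100

Block 1 (0000000): 0 ones → 0
Block 2 (0101111): 5 ones → 1
Block 3 (1100010): 3 ones → 0
Block 4 (1111101): 6 ones → 1
Block 5 (1101110): 5 ones → 1
Block 6 (0100000): 1 one → 0
Block 7 (1011001): 4 ones → 1
Block 8 (1111111): 7 ones → 1
Block 9 (1011100): 4 ones → 1
Block 10 (1111111): 7 ones → 1
Block 11 (1001001): 3 ones → 0
Block 12 (0000100): 1 one → 0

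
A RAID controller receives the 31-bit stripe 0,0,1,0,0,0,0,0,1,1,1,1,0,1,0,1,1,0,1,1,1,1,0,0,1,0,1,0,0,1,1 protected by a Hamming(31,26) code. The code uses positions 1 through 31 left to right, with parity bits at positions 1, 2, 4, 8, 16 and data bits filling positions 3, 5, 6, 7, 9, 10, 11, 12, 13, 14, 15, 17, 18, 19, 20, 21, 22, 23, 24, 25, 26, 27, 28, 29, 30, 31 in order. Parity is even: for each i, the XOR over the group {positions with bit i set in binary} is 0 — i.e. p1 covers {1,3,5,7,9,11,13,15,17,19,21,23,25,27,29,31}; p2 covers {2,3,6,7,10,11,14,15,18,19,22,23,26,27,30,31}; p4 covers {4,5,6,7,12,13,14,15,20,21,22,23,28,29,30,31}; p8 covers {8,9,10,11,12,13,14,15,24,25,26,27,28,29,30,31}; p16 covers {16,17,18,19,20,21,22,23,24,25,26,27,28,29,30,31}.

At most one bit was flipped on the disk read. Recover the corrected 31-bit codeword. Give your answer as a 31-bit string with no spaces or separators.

0010000011110111101111001010011

s1 (pos 1,3,5,7,9,11,13,15,17,19,21,23,25,27,29,31): 0⊕1⊕0⊕0⊕1⊕1⊕0⊕0⊕1⊕1⊕1⊕0⊕1⊕1⊕0⊕1 = 1
s2 (pos 2,3,6,7,10,11,14,15,18,19,22,23,26,27,30,31): 0⊕1⊕0⊕0⊕1⊕1⊕1⊕0⊕0⊕1⊕1⊕0⊕0⊕1⊕1⊕1 = 1
s4 (pos 4,5,6,7,12,13,14,15,20,21,22,23,28,29,30,31): 0⊕0⊕0⊕0⊕1⊕0⊕1⊕0⊕1⊕1⊕1⊕0⊕0⊕0⊕1⊕1 = 1
s8 (pos 8,9,10,11,12,13,14,15,24,25,26,27,28,29,30,31): 0⊕1⊕1⊕1⊕1⊕0⊕1⊕0⊕0⊕1⊕0⊕1⊕0⊕0⊕1⊕1 = 1
s16 (pos 16,17,18,19,20,21,22,23,24,25,26,27,28,29,30,31): 1⊕1⊕0⊕1⊕1⊕1⊕1⊕0⊕0⊕1⊕0⊕1⊕0⊕0⊕1⊕1 = 0
Syndrome s16…s1 = 01111 → error at position 15.
Flip position 15: 0010000011110101101111001010011 → 0010000011110111101111001010011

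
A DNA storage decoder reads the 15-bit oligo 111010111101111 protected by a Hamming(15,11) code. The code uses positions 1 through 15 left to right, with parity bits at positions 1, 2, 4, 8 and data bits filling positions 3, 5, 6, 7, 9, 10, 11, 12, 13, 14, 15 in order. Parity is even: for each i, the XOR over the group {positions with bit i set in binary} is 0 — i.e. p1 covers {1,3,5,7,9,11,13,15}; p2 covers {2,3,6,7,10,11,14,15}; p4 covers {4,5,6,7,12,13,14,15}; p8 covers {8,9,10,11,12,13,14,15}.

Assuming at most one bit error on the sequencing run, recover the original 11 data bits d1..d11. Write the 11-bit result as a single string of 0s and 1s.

11010101111

s1 (pos 1,3,5,7,9,11,13,15): 1⊕1⊕1⊕1⊕1⊕0⊕1⊕1 = 1
s2 (pos 2,3,6,7,10,11,14,15): 1⊕1⊕0⊕1⊕1⊕0⊕1⊕1 = 0
s4 (pos 4,5,6,7,12,13,14,15): 0⊕1⊕0⊕1⊕1⊕1⊕1⊕1 = 0
s8 (pos 8,9,10,11,12,13,14,15): 1⊕1⊕1⊕0⊕1⊕1⊕1⊕1 = 1
Syndrome s8…s1 = 1001 → error at position 9.
Flip position 9: 111010111101111 → 111010110101111
Read data bits from positions 3,5,6,7,9,10,11,12,13,14,15: 11010101111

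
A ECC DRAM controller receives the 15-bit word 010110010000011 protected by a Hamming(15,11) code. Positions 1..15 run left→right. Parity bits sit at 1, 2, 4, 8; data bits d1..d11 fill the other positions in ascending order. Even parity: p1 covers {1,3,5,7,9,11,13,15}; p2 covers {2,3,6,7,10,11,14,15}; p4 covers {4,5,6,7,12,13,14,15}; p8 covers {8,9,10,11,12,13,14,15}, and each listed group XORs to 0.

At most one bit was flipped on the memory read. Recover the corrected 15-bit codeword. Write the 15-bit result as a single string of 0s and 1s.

s1 (pos 1,3,5,7,9,11,13,15): 0⊕0⊕1⊕0⊕0⊕0⊕0⊕1 = 0
s2 (pos 2,3,6,7,10,11,14,15): 1⊕0⊕0⊕0⊕0⊕0⊕1⊕1 = 1
s4 (pos 4,5,6,7,12,13,14,15): 1⊕1⊕0⊕0⊕0⊕0⊕1⊕1 = 0
s8 (pos 8,9,10,11,12,13,14,15): 1⊕0⊕0⊕0⊕0⊕0⊕1⊕1 = 1
Syndrome s8…s1 = 1010 → error at position 10.
Flip position 10: 010110010000011 → 010110010100011

010110010100011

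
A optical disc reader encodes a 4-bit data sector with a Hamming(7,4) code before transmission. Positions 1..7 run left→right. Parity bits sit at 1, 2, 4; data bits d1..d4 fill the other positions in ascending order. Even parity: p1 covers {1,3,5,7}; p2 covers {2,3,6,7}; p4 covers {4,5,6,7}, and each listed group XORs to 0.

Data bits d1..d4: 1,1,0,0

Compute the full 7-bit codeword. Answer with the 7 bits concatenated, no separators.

0111100

Place data at non-parity positions: p1 p2 1 p4 1 0 0
p1 (pos 1,3,5,7): XOR of data positions = 1⊕1⊕0 = 0
p2 (pos 2,3,6,7): XOR of data positions = 1⊕0⊕0 = 1
p4 (pos 4,5,6,7): XOR of data positions = 1⊕0⊕0 = 1
Codeword: 0111100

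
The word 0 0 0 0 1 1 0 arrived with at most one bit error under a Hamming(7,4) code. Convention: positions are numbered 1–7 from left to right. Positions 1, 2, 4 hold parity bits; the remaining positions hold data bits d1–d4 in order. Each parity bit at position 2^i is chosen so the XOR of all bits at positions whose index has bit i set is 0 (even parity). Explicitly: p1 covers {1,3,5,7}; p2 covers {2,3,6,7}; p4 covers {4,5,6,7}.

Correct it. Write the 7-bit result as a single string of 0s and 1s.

0010110

s1 (pos 1,3,5,7): 0⊕0⊕1⊕0 = 1
s2 (pos 2,3,6,7): 0⊕0⊕1⊕0 = 1
s4 (pos 4,5,6,7): 0⊕1⊕1⊕0 = 0
Syndrome s4…s1 = 011 → error at position 3.
Flip position 3: 0000110 → 0010110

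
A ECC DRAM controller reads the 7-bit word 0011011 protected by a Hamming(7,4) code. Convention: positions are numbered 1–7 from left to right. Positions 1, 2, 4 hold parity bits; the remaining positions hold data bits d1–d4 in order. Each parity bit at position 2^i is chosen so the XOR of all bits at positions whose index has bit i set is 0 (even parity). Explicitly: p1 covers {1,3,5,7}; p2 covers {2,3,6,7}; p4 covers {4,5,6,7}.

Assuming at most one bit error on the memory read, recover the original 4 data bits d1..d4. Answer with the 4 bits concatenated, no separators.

1001

s1 (pos 1,3,5,7): 0⊕1⊕0⊕1 = 0
s2 (pos 2,3,6,7): 0⊕1⊕1⊕1 = 1
s4 (pos 4,5,6,7): 1⊕0⊕1⊕1 = 1
Syndrome s4…s1 = 110 → error at position 6.
Flip position 6: 0011011 → 0011001
Read data bits from positions 3,5,6,7: 1001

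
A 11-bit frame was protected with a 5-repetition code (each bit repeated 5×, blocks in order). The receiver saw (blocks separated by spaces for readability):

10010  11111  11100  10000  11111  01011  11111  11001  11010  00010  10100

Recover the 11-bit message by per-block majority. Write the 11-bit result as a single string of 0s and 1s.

Block 1 (10010): 2 ones → 0
Block 2 (11111): 5 ones → 1
Block 3 (11100): 3 ones → 1
Block 4 (10000): 1 one → 0
Block 5 (11111): 5 ones → 1
Block 6 (01011): 3 ones → 1
Block 7 (11111): 5 ones → 1
Block 8 (11001): 3 ones → 1
Block 9 (11010): 3 ones → 1
Block 10 (00010): 1 one → 0
Block 11 (10100): 2 ones → 0

01101111100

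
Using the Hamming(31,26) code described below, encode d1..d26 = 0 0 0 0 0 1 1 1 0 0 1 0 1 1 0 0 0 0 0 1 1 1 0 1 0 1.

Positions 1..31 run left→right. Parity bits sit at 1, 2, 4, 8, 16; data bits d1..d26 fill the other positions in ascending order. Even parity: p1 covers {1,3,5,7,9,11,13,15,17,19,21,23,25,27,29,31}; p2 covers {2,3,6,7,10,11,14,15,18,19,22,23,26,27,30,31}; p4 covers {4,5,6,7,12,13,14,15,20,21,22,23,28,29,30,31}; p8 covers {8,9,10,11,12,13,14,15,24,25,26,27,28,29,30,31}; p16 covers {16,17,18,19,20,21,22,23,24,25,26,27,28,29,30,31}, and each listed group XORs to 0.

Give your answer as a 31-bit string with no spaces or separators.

Place data at non-parity positions: p1 p2 0 p4 0 0 0 p8 0 1 1 1 0 0 1 p16 0 1 1 0 0 0 0 0 1 1 1 0 1 0 1
p1 (pos 1,3,5,7,9,11,13,15,17,19,21,23,25,27,29,31): XOR of data positions = 0⊕0⊕0⊕0⊕1⊕0⊕1⊕0⊕1⊕0⊕0⊕1⊕1⊕1⊕1 = 1
p2 (pos 2,3,6,7,10,11,14,15,18,19,22,23,26,27,30,31): XOR of data positions = 0⊕0⊕0⊕1⊕1⊕0⊕1⊕1⊕1⊕0⊕0⊕1⊕1⊕0⊕1 = 0
p4 (pos 4,5,6,7,12,13,14,15,20,21,22,23,28,29,30,31): XOR of data positions = 0⊕0⊕0⊕1⊕0⊕0⊕1⊕0⊕0⊕0⊕0⊕0⊕1⊕0⊕1 = 0
p8 (pos 8,9,10,11,12,13,14,15,24,25,26,27,28,29,30,31): XOR of data positions = 0⊕1⊕1⊕1⊕0⊕0⊕1⊕0⊕1⊕1⊕1⊕0⊕1⊕0⊕1 = 1
p16 (pos 16,17,18,19,20,21,22,23,24,25,26,27,28,29,30,31): XOR of data positions = 0⊕1⊕1⊕0⊕0⊕0⊕0⊕0⊕1⊕1⊕1⊕0⊕1⊕0⊕1 = 1
Codeword: 1000000101110011011000001110101

1000000101110011011000001110101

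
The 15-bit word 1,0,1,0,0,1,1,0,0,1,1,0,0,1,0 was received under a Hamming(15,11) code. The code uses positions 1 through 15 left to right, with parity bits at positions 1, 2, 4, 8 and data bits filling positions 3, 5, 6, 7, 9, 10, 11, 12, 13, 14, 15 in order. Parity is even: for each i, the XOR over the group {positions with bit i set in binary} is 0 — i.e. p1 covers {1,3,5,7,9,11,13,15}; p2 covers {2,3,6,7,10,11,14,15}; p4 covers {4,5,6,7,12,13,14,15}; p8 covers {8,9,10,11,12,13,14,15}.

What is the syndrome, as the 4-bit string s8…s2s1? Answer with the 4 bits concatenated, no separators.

1100

s1 (pos 1,3,5,7,9,11,13,15): 1⊕1⊕0⊕1⊕0⊕1⊕0⊕0 = 0
s2 (pos 2,3,6,7,10,11,14,15): 0⊕1⊕1⊕1⊕1⊕1⊕1⊕0 = 0
s4 (pos 4,5,6,7,12,13,14,15): 0⊕0⊕1⊕1⊕0⊕0⊕1⊕0 = 1
s8 (pos 8,9,10,11,12,13,14,15): 0⊕0⊕1⊕1⊕0⊕0⊕1⊕0 = 1
Syndrome s8…s1 = 1100 → error at position 12.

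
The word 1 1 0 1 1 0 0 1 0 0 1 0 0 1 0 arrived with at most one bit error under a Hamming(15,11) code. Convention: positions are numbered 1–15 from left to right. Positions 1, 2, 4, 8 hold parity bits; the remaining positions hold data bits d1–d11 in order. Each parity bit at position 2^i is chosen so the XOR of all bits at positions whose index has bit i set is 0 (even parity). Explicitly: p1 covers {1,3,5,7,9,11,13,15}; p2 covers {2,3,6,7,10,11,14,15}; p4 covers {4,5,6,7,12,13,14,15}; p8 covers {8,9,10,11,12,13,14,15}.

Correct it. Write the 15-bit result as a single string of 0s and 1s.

110110010010011

s1 (pos 1,3,5,7,9,11,13,15): 1⊕0⊕1⊕0⊕0⊕1⊕0⊕0 = 1
s2 (pos 2,3,6,7,10,11,14,15): 1⊕0⊕0⊕0⊕0⊕1⊕1⊕0 = 1
s4 (pos 4,5,6,7,12,13,14,15): 1⊕1⊕0⊕0⊕0⊕0⊕1⊕0 = 1
s8 (pos 8,9,10,11,12,13,14,15): 1⊕0⊕0⊕1⊕0⊕0⊕1⊕0 = 1
Syndrome s8…s1 = 1111 → error at position 15.
Flip position 15: 110110010010010 → 110110010010011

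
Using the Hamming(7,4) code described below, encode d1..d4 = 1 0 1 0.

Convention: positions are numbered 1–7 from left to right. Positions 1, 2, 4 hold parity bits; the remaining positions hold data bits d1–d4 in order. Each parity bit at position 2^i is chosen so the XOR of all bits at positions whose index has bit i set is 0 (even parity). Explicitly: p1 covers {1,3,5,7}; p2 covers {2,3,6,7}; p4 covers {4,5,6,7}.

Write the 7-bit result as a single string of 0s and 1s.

1011010

Place data at non-parity positions: p1 p2 1 p4 0 1 0
p1 (pos 1,3,5,7): XOR of data positions = 1⊕0⊕0 = 1
p2 (pos 2,3,6,7): XOR of data positions = 1⊕1⊕0 = 0
p4 (pos 4,5,6,7): XOR of data positions = 0⊕1⊕0 = 1
Codeword: 1011010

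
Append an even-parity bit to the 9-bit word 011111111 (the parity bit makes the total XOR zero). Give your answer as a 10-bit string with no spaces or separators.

XOR of the 9 data bits: 0⊕1⊕1⊕1⊕1⊕1⊕1⊕1⊕1 = 0
Parity bit = 0 (so all 10 bits XOR to 0).

0111111110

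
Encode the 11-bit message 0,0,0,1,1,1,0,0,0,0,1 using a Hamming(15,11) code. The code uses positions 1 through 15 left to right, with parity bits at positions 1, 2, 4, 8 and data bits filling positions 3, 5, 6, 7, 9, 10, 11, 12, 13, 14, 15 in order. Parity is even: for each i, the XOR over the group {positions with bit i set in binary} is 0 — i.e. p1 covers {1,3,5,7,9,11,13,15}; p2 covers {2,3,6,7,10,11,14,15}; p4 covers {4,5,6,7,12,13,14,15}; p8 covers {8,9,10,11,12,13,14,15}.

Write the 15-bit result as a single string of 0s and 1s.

110000111100001

Place data at non-parity positions: p1 p2 0 p4 0 0 1 p8 1 1 0 0 0 0 1
p1 (pos 1,3,5,7,9,11,13,15): XOR of data positions = 0⊕0⊕1⊕1⊕0⊕0⊕1 = 1
p2 (pos 2,3,6,7,10,11,14,15): XOR of data positions = 0⊕0⊕1⊕1⊕0⊕0⊕1 = 1
p4 (pos 4,5,6,7,12,13,14,15): XOR of data positions = 0⊕0⊕1⊕0⊕0⊕0⊕1 = 0
p8 (pos 8,9,10,11,12,13,14,15): XOR of data positions = 1⊕1⊕0⊕0⊕0⊕0⊕1 = 1
Codeword: 110000111100001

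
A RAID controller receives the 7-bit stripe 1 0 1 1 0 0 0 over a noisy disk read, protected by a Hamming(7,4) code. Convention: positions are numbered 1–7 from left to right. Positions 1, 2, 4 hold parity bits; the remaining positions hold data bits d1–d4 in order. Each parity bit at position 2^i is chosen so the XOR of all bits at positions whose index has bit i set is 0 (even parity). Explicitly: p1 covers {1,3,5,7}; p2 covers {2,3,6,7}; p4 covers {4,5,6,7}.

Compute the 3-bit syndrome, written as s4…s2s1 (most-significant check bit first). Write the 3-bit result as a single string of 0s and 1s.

s1 (pos 1,3,5,7): 1⊕1⊕0⊕0 = 0
s2 (pos 2,3,6,7): 0⊕1⊕0⊕0 = 1
s4 (pos 4,5,6,7): 1⊕0⊕0⊕0 = 1
Syndrome s4…s1 = 110 → error at position 6.

110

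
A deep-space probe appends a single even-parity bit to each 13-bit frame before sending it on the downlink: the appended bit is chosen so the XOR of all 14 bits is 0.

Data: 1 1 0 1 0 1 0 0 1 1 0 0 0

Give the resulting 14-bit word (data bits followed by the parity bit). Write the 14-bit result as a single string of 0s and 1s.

XOR of the 13 data bits: 1⊕1⊕0⊕1⊕0⊕1⊕0⊕0⊕1⊕1⊕0⊕0⊕0 = 0
Parity bit = 0 (so all 14 bits XOR to 0).

11010100110000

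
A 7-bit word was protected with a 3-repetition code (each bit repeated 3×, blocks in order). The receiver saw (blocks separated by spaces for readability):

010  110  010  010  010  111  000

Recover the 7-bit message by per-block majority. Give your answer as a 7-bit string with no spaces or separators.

Block 1 (010): 1 one → 0
Block 2 (110): 2 ones → 1
Block 3 (010): 1 one → 0
Block 4 (010): 1 one → 0
Block 5 (010): 1 one → 0
Block 6 (111): 3 ones → 1
Block 7 (000): 0 ones → 0

0100010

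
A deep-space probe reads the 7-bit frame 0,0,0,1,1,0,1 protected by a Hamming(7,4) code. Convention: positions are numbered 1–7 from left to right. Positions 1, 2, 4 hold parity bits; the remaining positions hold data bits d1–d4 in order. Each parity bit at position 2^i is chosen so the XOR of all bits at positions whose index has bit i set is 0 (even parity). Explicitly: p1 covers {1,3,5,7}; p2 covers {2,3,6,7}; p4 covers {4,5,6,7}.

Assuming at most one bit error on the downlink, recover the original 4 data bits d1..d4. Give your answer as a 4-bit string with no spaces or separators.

0111

s1 (pos 1,3,5,7): 0⊕0⊕1⊕1 = 0
s2 (pos 2,3,6,7): 0⊕0⊕0⊕1 = 1
s4 (pos 4,5,6,7): 1⊕1⊕0⊕1 = 1
Syndrome s4…s1 = 110 → error at position 6.
Flip position 6: 0001101 → 0001111
Read data bits from positions 3,5,6,7: 0111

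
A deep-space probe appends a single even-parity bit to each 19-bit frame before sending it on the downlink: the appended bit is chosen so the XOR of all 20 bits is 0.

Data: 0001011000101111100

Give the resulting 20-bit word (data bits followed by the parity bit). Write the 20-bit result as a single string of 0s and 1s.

00010110001011111001

XOR of the 19 data bits: 0⊕0⊕0⊕1⊕0⊕1⊕1⊕0⊕0⊕0⊕1⊕0⊕1⊕1⊕1⊕1⊕1⊕0⊕0 = 1
Parity bit = 1 (so all 20 bits XOR to 0).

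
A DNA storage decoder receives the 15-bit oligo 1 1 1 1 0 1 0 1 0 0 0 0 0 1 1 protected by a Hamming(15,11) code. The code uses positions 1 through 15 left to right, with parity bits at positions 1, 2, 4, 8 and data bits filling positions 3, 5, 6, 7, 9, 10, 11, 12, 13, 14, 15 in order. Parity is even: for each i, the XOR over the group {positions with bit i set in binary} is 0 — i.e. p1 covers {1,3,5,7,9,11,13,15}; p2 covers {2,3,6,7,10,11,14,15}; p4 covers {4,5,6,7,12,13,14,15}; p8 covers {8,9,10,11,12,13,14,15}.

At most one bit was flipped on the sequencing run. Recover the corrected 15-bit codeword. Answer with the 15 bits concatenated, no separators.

111101010010011

s1 (pos 1,3,5,7,9,11,13,15): 1⊕1⊕0⊕0⊕0⊕0⊕0⊕1 = 1
s2 (pos 2,3,6,7,10,11,14,15): 1⊕1⊕1⊕0⊕0⊕0⊕1⊕1 = 1
s4 (pos 4,5,6,7,12,13,14,15): 1⊕0⊕1⊕0⊕0⊕0⊕1⊕1 = 0
s8 (pos 8,9,10,11,12,13,14,15): 1⊕0⊕0⊕0⊕0⊕0⊕1⊕1 = 1
Syndrome s8…s1 = 1011 → error at position 11.
Flip position 11: 111101010000011 → 111101010010011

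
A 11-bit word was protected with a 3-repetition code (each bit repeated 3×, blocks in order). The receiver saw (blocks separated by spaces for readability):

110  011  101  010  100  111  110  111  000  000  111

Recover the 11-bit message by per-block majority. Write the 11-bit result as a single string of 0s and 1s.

Block 1 (110): 2 ones → 1
Block 2 (011): 2 ones → 1
Block 3 (101): 2 ones → 1
Block 4 (010): 1 one → 0
Block 5 (100): 1 one → 0
Block 6 (111): 3 ones → 1
Block 7 (110): 2 ones → 1
Block 8 (111): 3 ones → 1
Block 9 (000): 0 ones → 0
Block 10 (000): 0 ones → 0
Block 11 (111): 3 ones → 1

11100111001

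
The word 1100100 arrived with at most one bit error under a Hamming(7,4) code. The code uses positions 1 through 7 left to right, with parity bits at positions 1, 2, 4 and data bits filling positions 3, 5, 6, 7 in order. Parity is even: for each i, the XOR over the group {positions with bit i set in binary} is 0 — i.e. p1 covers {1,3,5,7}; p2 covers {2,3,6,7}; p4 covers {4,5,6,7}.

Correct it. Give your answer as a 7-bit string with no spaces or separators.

1100110

s1 (pos 1,3,5,7): 1⊕0⊕1⊕0 = 0
s2 (pos 2,3,6,7): 1⊕0⊕0⊕0 = 1
s4 (pos 4,5,6,7): 0⊕1⊕0⊕0 = 1
Syndrome s4…s1 = 110 → error at position 6.
Flip position 6: 1100100 → 1100110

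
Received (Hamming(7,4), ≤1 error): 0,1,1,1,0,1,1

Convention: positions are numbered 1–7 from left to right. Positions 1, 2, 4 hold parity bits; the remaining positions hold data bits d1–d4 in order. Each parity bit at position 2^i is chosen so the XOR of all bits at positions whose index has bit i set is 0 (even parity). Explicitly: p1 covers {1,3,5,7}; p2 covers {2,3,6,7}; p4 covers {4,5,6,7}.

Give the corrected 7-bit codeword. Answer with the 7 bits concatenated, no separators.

s1 (pos 1,3,5,7): 0⊕1⊕0⊕1 = 0
s2 (pos 2,3,6,7): 1⊕1⊕1⊕1 = 0
s4 (pos 4,5,6,7): 1⊕0⊕1⊕1 = 1
Syndrome s4…s1 = 100 → error at position 4.
Flip position 4: 0111011 → 0110011

0110011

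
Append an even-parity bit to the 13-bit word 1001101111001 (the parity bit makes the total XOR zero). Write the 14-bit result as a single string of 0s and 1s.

10011011110010

XOR of the 13 data bits: 1⊕0⊕0⊕1⊕1⊕0⊕1⊕1⊕1⊕1⊕0⊕0⊕1 = 0
Parity bit = 0 (so all 14 bits XOR to 0).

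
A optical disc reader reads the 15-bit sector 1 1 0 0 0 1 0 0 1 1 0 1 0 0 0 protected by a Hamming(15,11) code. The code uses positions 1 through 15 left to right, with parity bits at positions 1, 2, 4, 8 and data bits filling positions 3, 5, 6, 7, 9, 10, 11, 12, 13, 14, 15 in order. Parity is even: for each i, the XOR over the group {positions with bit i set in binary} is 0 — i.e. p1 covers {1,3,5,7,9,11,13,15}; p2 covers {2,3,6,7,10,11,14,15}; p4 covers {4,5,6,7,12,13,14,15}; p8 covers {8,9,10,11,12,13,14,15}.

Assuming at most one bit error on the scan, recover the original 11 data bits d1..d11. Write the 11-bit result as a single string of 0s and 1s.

s1 (pos 1,3,5,7,9,11,13,15): 1⊕0⊕0⊕0⊕1⊕0⊕0⊕0 = 0
s2 (pos 2,3,6,7,10,11,14,15): 1⊕0⊕1⊕0⊕1⊕0⊕0⊕0 = 1
s4 (pos 4,5,6,7,12,13,14,15): 0⊕0⊕1⊕0⊕1⊕0⊕0⊕0 = 0
s8 (pos 8,9,10,11,12,13,14,15): 0⊕1⊕1⊕0⊕1⊕0⊕0⊕0 = 1
Syndrome s8…s1 = 1010 → error at position 10.
Flip position 10: 110001001101000 → 110001001001000
Read data bits from positions 3,5,6,7,9,10,11,12,13,14,15: 00101001000

00101001000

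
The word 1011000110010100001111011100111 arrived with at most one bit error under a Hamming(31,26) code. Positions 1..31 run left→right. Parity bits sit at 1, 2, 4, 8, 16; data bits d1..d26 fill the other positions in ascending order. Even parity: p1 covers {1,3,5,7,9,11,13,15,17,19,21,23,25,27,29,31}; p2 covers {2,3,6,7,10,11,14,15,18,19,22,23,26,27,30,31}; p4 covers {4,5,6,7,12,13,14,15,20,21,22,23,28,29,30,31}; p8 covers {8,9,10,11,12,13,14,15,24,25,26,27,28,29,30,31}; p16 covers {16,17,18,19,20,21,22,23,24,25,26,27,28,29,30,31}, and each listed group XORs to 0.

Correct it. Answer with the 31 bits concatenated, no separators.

s1 (pos 1,3,5,7,9,11,13,15,17,19,21,23,25,27,29,31): 1⊕1⊕0⊕0⊕1⊕0⊕0⊕0⊕0⊕1⊕1⊕0⊕1⊕0⊕1⊕1 = 0
s2 (pos 2,3,6,7,10,11,14,15,18,19,22,23,26,27,30,31): 0⊕1⊕0⊕0⊕0⊕0⊕1⊕0⊕0⊕1⊕1⊕0⊕1⊕0⊕1⊕1 = 1
s4 (pos 4,5,6,7,12,13,14,15,20,21,22,23,28,29,30,31): 1⊕0⊕0⊕0⊕1⊕0⊕1⊕0⊕1⊕1⊕1⊕0⊕0⊕1⊕1⊕1 = 1
s8 (pos 8,9,10,11,12,13,14,15,24,25,26,27,28,29,30,31): 1⊕1⊕0⊕0⊕1⊕0⊕1⊕0⊕1⊕1⊕1⊕0⊕0⊕1⊕1⊕1 = 0
s16 (pos 16,17,18,19,20,21,22,23,24,25,26,27,28,29,30,31): 0⊕0⊕0⊕1⊕1⊕1⊕1⊕0⊕1⊕1⊕1⊕0⊕0⊕1⊕1⊕1 = 0
Syndrome s16…s1 = 00110 → error at position 6.
Flip position 6: 1011000110010100001111011100111 → 1011010110010100001111011100111

1011010110010100001111011100111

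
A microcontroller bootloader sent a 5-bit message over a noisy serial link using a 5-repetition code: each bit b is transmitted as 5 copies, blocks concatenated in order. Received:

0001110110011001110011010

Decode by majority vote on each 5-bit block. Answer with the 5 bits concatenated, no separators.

Block 1 (00011): 2 ones → 0
Block 2 (10110): 3 ones → 1
Block 3 (01100): 2 ones → 0
Block 4 (11100): 3 ones → 1
Block 5 (11010): 3 ones → 1

01011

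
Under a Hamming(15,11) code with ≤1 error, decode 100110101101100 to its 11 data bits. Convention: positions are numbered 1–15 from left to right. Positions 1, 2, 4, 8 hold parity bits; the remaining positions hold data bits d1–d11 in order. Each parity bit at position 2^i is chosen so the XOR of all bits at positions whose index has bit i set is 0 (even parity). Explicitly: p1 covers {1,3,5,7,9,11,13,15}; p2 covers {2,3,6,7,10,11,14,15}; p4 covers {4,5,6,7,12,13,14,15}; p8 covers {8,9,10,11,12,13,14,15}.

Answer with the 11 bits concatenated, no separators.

00011101100

s1 (pos 1,3,5,7,9,11,13,15): 1⊕0⊕1⊕1⊕1⊕0⊕1⊕0 = 1
s2 (pos 2,3,6,7,10,11,14,15): 0⊕0⊕0⊕1⊕1⊕0⊕0⊕0 = 0
s4 (pos 4,5,6,7,12,13,14,15): 1⊕1⊕0⊕1⊕1⊕1⊕0⊕0 = 1
s8 (pos 8,9,10,11,12,13,14,15): 0⊕1⊕1⊕0⊕1⊕1⊕0⊕0 = 0
Syndrome s8…s1 = 0101 → error at position 5.
Flip position 5: 100110101101100 → 100100101101100
Read data bits from positions 3,5,6,7,9,10,11,12,13,14,15: 00011101100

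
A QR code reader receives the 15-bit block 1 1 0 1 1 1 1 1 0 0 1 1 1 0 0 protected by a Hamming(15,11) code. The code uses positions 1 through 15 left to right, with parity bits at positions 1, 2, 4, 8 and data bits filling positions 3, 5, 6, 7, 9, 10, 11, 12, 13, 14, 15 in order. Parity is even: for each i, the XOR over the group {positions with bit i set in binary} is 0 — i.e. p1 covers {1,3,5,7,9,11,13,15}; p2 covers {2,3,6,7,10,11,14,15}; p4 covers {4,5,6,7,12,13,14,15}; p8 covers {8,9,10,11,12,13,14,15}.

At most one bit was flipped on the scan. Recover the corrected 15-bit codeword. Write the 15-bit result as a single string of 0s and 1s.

s1 (pos 1,3,5,7,9,11,13,15): 1⊕0⊕1⊕1⊕0⊕1⊕1⊕0 = 1
s2 (pos 2,3,6,7,10,11,14,15): 1⊕0⊕1⊕1⊕0⊕1⊕0⊕0 = 0
s4 (pos 4,5,6,7,12,13,14,15): 1⊕1⊕1⊕1⊕1⊕1⊕0⊕0 = 0
s8 (pos 8,9,10,11,12,13,14,15): 1⊕0⊕0⊕1⊕1⊕1⊕0⊕0 = 0
Syndrome s8…s1 = 0001 → error at position 1.
Flip position 1: 110111110011100 → 010111110011100

010111110011100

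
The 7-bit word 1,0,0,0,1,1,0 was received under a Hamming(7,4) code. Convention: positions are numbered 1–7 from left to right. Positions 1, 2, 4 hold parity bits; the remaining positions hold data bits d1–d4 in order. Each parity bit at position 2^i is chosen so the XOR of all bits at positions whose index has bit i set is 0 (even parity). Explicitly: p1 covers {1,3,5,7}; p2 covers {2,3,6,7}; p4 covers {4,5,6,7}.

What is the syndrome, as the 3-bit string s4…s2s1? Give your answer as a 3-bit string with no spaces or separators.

s1 (pos 1,3,5,7): 1⊕0⊕1⊕0 = 0
s2 (pos 2,3,6,7): 0⊕0⊕1⊕0 = 1
s4 (pos 4,5,6,7): 0⊕1⊕1⊕0 = 0
Syndrome s4…s1 = 010 → error at position 2.

010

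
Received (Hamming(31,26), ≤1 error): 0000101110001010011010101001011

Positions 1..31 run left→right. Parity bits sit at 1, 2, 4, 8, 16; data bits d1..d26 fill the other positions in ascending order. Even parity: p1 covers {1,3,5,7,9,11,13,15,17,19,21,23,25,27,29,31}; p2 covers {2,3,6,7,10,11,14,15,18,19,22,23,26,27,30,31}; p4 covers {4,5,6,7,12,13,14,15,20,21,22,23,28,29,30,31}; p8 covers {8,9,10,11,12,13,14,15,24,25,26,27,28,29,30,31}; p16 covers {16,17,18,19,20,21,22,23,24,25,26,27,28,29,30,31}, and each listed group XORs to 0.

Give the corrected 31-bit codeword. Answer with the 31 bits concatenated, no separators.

s1 (pos 1,3,5,7,9,11,13,15,17,19,21,23,25,27,29,31): 0⊕0⊕1⊕1⊕1⊕0⊕1⊕1⊕0⊕1⊕1⊕1⊕1⊕0⊕0⊕1 = 0
s2 (pos 2,3,6,7,10,11,14,15,18,19,22,23,26,27,30,31): 0⊕0⊕0⊕1⊕0⊕0⊕0⊕1⊕1⊕1⊕0⊕1⊕0⊕0⊕1⊕1 = 1
s4 (pos 4,5,6,7,12,13,14,15,20,21,22,23,28,29,30,31): 0⊕1⊕0⊕1⊕0⊕1⊕0⊕1⊕0⊕1⊕0⊕1⊕1⊕0⊕1⊕1 = 1
s8 (pos 8,9,10,11,12,13,14,15,24,25,26,27,28,29,30,31): 1⊕1⊕0⊕0⊕0⊕1⊕0⊕1⊕0⊕1⊕0⊕0⊕1⊕0⊕1⊕1 = 0
s16 (pos 16,17,18,19,20,21,22,23,24,25,26,27,28,29,30,31): 0⊕0⊕1⊕1⊕0⊕1⊕0⊕1⊕0⊕1⊕0⊕0⊕1⊕0⊕1⊕1 = 0
Syndrome s16…s1 = 00110 → error at position 6.
Flip position 6: 0000101110001010011010101001011 → 0000111110001010011010101001011

0000111110001010011010101001011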